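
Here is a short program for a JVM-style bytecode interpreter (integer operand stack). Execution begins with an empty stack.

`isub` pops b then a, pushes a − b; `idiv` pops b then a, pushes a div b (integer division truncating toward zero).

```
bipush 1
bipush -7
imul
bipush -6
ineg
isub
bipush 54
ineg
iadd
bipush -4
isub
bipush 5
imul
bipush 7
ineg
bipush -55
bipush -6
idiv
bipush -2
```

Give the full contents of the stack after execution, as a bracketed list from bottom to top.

[-315, -7, 9, -2]

bipush 1    1
bipush -7   1 -7
imul        -7
bipush -6   -7 -6
ineg        -7 6
isub        -13
bipush 54   -13 54
ineg        -13 -54
iadd        -67
bipush -4   -67 -4
isub        -63
bipush 5    -63 5
imul        -315
bipush 7    -315 7
ineg        -315 -7
bipush -55  -315 -7 -55
bipush -6   -315 -7 -55 -6
idiv        -315 -7 9
bipush -2   -315 -7 9 -2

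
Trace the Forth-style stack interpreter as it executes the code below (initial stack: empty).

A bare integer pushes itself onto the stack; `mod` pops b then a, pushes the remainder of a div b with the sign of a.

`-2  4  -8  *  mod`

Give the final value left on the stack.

-2

-2  → -2
4   → -2 4
-8  → -2 4 -8
*   → -2 -32
mod → -2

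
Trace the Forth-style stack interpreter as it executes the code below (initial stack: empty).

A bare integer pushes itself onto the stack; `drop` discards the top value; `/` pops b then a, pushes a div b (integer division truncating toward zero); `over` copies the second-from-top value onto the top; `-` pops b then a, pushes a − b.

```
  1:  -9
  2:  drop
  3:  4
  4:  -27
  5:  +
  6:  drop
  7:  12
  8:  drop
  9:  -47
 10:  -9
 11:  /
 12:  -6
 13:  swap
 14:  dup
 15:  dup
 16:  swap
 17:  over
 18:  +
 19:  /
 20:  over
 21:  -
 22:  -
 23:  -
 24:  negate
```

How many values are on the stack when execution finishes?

1

-9      -9
drop    (empty)
4       4
-27     4 -27
+       -23
drop    (empty)
12      12
drop    (empty)
-47     -47
-9      -47 -9
/       5
-6      5 -6
swap    -6 5
dup     -6 5 5
dup     -6 5 5 5
swap    -6 5 5 5
over    -6 5 5 5 5
+       -6 5 5 10
/       -6 5 0
over    -6 5 0 5
-       -6 5 -5
-       -6 10
-       -16
negate  16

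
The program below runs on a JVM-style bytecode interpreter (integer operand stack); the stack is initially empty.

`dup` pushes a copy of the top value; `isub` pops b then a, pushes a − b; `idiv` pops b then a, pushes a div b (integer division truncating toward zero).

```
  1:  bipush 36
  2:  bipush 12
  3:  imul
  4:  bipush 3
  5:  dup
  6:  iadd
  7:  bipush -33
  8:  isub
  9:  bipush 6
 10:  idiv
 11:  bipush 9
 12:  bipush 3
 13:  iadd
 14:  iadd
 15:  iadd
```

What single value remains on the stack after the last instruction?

450

bipush 36   [36]
bipush 12   [36, 12]
imul        [432]
bipush 3    [432, 3]
dup         [432, 3, 3]
iadd        [432, 6]
bipush -33  [432, 6, -33]
isub        [432, 39]
bipush 6    [432, 39, 6]
idiv        [432, 6]
bipush 9    [432, 6, 9]
bipush 3    [432, 6, 9, 3]
iadd        [432, 6, 12]
iadd        [432, 18]
iadd        [450]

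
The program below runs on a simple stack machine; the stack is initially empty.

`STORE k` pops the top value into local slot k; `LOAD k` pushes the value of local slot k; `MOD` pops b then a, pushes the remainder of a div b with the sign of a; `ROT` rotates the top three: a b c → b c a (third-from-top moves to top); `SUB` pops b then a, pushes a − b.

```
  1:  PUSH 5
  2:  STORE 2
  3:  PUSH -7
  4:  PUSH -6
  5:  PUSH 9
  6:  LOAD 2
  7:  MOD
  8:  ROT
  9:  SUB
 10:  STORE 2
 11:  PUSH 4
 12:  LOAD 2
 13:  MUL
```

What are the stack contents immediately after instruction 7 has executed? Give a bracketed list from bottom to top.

PUSH 5  -> [5]
STORE 2 -> []
PUSH -7 -> [-7]
PUSH -6 -> [-7, -6]
PUSH 9  -> [-7, -6, 9]
LOAD 2  -> [-7, -6, 9, 5]
MOD     -> [-7, -6, 4]

[-7, -6, 4]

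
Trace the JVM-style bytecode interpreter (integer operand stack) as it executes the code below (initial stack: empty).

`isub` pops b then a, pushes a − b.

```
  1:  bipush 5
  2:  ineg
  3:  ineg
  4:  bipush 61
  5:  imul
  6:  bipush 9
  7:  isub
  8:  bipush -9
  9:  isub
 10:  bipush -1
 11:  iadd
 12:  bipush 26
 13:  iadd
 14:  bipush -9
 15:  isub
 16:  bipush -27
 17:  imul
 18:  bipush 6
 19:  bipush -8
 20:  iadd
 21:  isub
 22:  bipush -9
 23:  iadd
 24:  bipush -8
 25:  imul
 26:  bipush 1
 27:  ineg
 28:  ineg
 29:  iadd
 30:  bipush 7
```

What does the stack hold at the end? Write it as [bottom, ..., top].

[73281, 7]

bipush 5   -> [5]
ineg       -> [-5]
ineg       -> [5]
bipush 61  -> [5, 61]
imul       -> [305]
bipush 9   -> [305, 9]
isub       -> [296]
bipush -9  -> [296, -9]
isub       -> [305]
bipush -1  -> [305, -1]
iadd       -> [304]
bipush 26  -> [304, 26]
iadd       -> [330]
bipush -9  -> [330, -9]
isub       -> [339]
bipush -27 -> [339, -27]
imul       -> [-9153]
bipush 6   -> [-9153, 6]
bipush -8  -> [-9153, 6, -8]
iadd       -> [-9153, -2]
isub       -> [-9151]
bipush -9  -> [-9151, -9]
iadd       -> [-9160]
bipush -8  -> [-9160, -8]
imul       -> [73280]
bipush 1   -> [73280, 1]
ineg       -> [73280, -1]
ineg       -> [73280, 1]
iadd       -> [73281]
bipush 7   -> [73281, 7]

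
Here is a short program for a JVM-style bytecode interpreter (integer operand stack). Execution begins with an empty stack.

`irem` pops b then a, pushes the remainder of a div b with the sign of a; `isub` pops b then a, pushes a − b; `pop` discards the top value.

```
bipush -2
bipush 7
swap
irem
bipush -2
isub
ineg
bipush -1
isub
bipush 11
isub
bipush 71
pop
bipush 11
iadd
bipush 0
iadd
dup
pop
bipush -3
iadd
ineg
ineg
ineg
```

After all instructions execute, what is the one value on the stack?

5

bipush -2 → -2
bipush 7  → -2 7
swap      → 7 -2
irem      → 1
bipush -2 → 1 -2
isub      → 3
ineg      → -3
bipush -1 → -3 -1
isub      → -2
bipush 11 → -2 11
isub      → -13
bipush 71 → -13 71
pop       → -13
bipush 11 → -13 11
iadd      → -2
bipush 0  → -2 0
iadd      → -2
dup       → -2 -2
pop       → -2
bipush -3 → -2 -3
iadd      → -5
ineg      → 5
ineg      → -5
ineg      → 5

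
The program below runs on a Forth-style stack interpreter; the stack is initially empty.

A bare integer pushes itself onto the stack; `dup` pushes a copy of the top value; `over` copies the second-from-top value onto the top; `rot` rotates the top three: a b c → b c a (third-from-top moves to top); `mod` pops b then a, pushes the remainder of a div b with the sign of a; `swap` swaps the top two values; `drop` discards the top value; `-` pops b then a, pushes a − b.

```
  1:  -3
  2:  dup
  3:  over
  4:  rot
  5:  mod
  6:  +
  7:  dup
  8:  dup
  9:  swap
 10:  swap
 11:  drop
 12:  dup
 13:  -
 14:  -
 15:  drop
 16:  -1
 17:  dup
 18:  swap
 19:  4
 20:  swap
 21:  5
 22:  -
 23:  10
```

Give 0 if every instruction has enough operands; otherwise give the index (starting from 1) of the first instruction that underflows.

-3    [-3]
dup   [-3, -3]
over  [-3, -3, -3]
rot   [-3, -3, -3]
mod   [-3, 0]
+     [-3]
dup   [-3, -3]
dup   [-3, -3, -3]
swap  [-3, -3, -3]
swap  [-3, -3, -3]
drop  [-3, -3]
dup   [-3, -3, -3]
-     [-3, 0]
-     [-3]
drop  []
-1    [-1]
dup   [-1, -1]
swap  [-1, -1]
4     [-1, -1, 4]
swap  [-1, 4, -1]
5     [-1, 4, -1, 5]
-     [-1, 4, -6]
10    [-1, 4, -6, 10]

0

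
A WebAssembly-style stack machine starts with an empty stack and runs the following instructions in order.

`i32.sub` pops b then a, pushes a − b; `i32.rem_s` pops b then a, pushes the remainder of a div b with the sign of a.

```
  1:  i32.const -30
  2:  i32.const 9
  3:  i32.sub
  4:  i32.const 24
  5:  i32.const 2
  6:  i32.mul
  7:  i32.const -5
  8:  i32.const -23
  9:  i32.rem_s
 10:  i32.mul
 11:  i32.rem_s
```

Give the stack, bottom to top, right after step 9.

[-39, 48, -5]

i32.const -30 : -30
i32.const 9   : -30 9
i32.sub       : -39
i32.const 24  : -39 24
i32.const 2   : -39 24 2
i32.mul       : -39 48
i32.const -5  : -39 48 -5
i32.const -23 : -39 48 -5 -23
i32.rem_s     : -39 48 -5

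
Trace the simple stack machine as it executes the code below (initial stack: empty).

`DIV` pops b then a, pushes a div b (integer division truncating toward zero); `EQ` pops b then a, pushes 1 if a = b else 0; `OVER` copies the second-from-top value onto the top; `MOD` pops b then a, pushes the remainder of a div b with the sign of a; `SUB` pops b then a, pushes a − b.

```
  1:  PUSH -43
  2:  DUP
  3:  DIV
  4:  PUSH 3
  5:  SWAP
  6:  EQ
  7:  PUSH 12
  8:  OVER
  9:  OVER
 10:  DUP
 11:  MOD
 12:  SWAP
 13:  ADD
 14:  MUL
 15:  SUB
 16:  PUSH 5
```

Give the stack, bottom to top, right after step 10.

[0, 12, 0, 12, 12]

PUSH -43 : -43
DUP      : -43 -43
DIV      : 1
PUSH 3   : 1 3
SWAP     : 3 1
EQ       : 0
PUSH 12  : 0 12
OVER     : 0 12 0
OVER     : 0 12 0 12
DUP      : 0 12 0 12 12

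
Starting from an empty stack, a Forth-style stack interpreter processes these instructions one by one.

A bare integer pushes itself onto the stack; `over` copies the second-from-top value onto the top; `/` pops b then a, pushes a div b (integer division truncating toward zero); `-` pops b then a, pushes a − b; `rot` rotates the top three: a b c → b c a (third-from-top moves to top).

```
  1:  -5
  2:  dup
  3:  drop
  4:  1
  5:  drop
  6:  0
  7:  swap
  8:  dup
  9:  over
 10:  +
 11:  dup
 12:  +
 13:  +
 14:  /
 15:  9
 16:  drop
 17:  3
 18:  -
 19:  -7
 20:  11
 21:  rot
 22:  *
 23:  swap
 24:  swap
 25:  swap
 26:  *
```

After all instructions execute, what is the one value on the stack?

231

-5   -> -5
dup  -> -5 -5
drop -> -5
1    -> -5 1
drop -> -5
0    -> -5 0
swap -> 0 -5
dup  -> 0 -5 -5
over -> 0 -5 -5 -5
+    -> 0 -5 -10
dup  -> 0 -5 -10 -10
+    -> 0 -5 -20
+    -> 0 -25
/    -> 0
9    -> 0 9
drop -> 0
3    -> 0 3
-    -> -3
-7   -> -3 -7
11   -> -3 -7 11
rot  -> -7 11 -3
*    -> -7 -33
swap -> -33 -7
swap -> -7 -33
swap -> -33 -7
*    -> 231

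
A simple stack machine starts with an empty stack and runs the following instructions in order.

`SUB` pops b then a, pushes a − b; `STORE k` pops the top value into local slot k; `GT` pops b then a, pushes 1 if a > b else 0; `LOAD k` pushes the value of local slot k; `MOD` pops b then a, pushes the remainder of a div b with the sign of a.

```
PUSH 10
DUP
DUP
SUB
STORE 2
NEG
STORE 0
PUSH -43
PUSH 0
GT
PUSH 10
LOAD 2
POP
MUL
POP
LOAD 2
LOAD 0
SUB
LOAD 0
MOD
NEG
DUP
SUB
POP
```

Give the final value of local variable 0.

PUSH 10  → 10
DUP      → 10 10
DUP      → 10 10 10
SUB      → 10 0
STORE 2  → 10
NEG      → -10
STORE 0  → (empty)
PUSH -43 → -43
PUSH 0   → -43 0
GT       → 0
PUSH 10  → 0 10
LOAD 2   → 0 10 0
POP      → 0 10
MUL      → 0
POP      → (empty)
LOAD 2   → 0
LOAD 0   → 0 -10
SUB      → 10
LOAD 0   → 10 -10
MOD      → 0
NEG      → 0
DUP      → 0 0
SUB      → 0
POP      → (empty)

-10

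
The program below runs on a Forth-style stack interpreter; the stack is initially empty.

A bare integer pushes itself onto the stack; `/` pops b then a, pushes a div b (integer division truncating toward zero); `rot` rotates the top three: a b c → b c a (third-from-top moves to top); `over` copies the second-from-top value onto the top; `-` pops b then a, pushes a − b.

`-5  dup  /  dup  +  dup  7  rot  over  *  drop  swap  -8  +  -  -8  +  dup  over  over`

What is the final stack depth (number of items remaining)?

4

-5   : [-5]
dup  : [-5, -5]
/    : [1]
dup  : [1, 1]
+    : [2]
dup  : [2, 2]
7    : [2, 2, 7]
rot  : [2, 7, 2]
over : [2, 7, 2, 7]
*    : [2, 7, 14]
drop : [2, 7]
swap : [7, 2]
-8   : [7, 2, -8]
+    : [7, -6]
-    : [13]
-8   : [13, -8]
+    : [5]
dup  : [5, 5]
over : [5, 5, 5]
over : [5, 5, 5, 5]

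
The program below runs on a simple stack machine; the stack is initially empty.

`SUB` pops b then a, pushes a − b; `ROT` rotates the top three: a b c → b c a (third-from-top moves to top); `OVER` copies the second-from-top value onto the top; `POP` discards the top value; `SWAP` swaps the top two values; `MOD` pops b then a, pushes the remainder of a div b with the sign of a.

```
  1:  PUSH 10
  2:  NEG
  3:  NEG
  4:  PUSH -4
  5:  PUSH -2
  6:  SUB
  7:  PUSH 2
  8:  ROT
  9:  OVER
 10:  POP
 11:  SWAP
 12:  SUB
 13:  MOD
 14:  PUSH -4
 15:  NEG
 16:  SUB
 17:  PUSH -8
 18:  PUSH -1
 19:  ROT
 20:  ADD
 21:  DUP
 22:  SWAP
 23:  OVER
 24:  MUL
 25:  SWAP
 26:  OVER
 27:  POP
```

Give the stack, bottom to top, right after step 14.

PUSH 10 -> 10
NEG     -> -10
NEG     -> 10
PUSH -4 -> 10 -4
PUSH -2 -> 10 -4 -2
SUB     -> 10 -2
PUSH 2  -> 10 -2 2
ROT     -> -2 2 10
OVER    -> -2 2 10 2
POP     -> -2 2 10
SWAP    -> -2 10 2
SUB     -> -2 8
MOD     -> -2
PUSH -4 -> -2 -4

[-2, -4]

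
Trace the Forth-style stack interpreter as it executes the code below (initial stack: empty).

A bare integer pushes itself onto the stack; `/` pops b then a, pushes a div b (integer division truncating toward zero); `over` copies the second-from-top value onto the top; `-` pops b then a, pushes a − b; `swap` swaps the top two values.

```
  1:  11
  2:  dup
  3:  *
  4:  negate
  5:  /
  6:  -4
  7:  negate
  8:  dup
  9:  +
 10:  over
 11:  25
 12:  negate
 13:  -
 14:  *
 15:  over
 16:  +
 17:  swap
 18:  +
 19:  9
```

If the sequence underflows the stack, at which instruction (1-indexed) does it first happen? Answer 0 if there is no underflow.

5

11     → [11]
dup    → [11, 11]
*      → [121]
negate → [-121]
/  — needs 2 operands, stack has 1 → underflow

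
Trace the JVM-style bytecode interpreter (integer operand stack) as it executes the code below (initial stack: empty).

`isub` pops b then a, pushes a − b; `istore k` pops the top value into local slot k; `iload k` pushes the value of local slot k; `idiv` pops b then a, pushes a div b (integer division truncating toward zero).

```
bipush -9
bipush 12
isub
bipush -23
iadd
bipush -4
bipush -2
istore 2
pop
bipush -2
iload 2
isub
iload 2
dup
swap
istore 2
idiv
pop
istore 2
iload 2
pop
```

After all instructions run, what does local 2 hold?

bipush -9   [-9]
bipush 12   [-9, 12]
isub        [-21]
bipush -23  [-21, -23]
iadd        [-44]
bipush -4   [-44, -4]
bipush -2   [-44, -4, -2]
istore 2    [-44, -4]
pop         [-44]
bipush -2   [-44, -2]
iload 2     [-44, -2, -2]
isub        [-44, 0]
iload 2     [-44, 0, -2]
dup         [-44, 0, -2, -2]
swap        [-44, 0, -2, -2]
istore 2    [-44, 0, -2]
idiv        [-44, 0]
pop         [-44]
istore 2    []
iload 2     [-44]
pop         []

-44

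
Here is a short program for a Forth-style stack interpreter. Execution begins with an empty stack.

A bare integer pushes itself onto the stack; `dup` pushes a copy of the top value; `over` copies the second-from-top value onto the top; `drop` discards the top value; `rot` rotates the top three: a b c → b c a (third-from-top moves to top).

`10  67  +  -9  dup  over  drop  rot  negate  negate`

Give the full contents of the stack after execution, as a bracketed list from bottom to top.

[-9, -9, 77]

10     : 10
67     : 10 67
+      : 77
-9     : 77 -9
dup    : 77 -9 -9
over   : 77 -9 -9 -9
drop   : 77 -9 -9
rot    : -9 -9 77
negate : -9 -9 -77
negate : -9 -9 77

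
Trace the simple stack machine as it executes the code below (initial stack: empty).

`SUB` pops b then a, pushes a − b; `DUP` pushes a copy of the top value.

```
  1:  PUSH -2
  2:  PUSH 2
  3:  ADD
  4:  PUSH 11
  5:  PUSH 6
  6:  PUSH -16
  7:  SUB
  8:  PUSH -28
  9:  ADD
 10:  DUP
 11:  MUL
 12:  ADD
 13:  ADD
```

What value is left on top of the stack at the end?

PUSH -2  : [-2]
PUSH 2   : [-2, 2]
ADD      : [0]
PUSH 11  : [0, 11]
PUSH 6   : [0, 11, 6]
PUSH -16 : [0, 11, 6, -16]
SUB      : [0, 11, 22]
PUSH -28 : [0, 11, 22, -28]
ADD      : [0, 11, -6]
DUP      : [0, 11, -6, -6]
MUL      : [0, 11, 36]
ADD      : [0, 47]
ADD      : [47]

47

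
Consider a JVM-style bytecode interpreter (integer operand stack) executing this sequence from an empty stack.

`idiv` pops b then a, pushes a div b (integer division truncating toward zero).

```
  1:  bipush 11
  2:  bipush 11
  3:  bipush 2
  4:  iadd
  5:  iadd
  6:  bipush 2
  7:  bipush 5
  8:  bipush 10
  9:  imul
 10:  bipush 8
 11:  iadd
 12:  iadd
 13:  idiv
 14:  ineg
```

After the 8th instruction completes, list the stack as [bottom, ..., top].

[24, 2, 5, 10]

bipush 11 → 11
bipush 11 → 11 11
bipush 2  → 11 11 2
iadd      → 11 13
iadd      → 24
bipush 2  → 24 2
bipush 5  → 24 2 5
bipush 10 → 24 2 5 10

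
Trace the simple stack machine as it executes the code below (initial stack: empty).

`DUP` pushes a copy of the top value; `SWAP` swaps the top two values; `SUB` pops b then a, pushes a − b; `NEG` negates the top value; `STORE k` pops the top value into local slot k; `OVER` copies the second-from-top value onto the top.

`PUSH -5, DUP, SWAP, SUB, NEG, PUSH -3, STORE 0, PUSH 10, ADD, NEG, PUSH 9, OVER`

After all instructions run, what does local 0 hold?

PUSH -5 -> -5
DUP     -> -5 -5
SWAP    -> -5 -5
SUB     -> 0
NEG     -> 0
PUSH -3 -> 0 -3
STORE 0 -> 0
PUSH 10 -> 0 10
ADD     -> 10
NEG     -> -10
PUSH 9  -> -10 9
OVER    -> -10 9 -10

-3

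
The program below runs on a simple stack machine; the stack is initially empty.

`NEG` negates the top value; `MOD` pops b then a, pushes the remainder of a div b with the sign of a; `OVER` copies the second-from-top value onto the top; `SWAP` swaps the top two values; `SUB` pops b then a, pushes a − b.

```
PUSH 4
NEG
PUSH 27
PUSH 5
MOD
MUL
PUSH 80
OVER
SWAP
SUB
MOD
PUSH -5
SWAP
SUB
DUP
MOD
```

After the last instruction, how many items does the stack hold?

1

PUSH 4  -> 4
NEG     -> -4
PUSH 27 -> -4 27
PUSH 5  -> -4 27 5
MOD     -> -4 2
MUL     -> -8
PUSH 80 -> -8 80
OVER    -> -8 80 -8
SWAP    -> -8 -8 80
SUB     -> -8 -88
MOD     -> -8
PUSH -5 -> -8 -5
SWAP    -> -5 -8
SUB     -> 3
DUP     -> 3 3
MOD     -> 0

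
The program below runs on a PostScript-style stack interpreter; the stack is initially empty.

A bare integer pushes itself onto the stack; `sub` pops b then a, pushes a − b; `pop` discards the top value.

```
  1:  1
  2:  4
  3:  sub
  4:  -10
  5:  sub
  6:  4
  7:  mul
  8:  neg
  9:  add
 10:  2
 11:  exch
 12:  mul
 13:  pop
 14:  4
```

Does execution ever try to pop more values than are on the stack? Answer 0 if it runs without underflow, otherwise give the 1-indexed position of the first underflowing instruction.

1   → [1]
4   → [1, 4]
sub → [-3]
-10 → [-3, -10]
sub → [7]
4   → [7, 4]
mul → [28]
neg → [-28]
add  — needs 2 operands, stack has 1 → underflow

9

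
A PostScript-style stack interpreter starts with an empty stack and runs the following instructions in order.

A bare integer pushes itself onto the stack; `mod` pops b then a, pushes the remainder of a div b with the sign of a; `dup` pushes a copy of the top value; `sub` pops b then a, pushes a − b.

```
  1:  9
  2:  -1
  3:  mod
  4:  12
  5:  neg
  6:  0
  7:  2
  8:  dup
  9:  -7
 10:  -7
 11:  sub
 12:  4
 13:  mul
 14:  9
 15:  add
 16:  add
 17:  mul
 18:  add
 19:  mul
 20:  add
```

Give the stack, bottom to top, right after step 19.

9   -> 9
-1  -> 9 -1
mod -> 0
12  -> 0 12
neg -> 0 -12
0   -> 0 -12 0
2   -> 0 -12 0 2
dup -> 0 -12 0 2 2
-7  -> 0 -12 0 2 2 -7
-7  -> 0 -12 0 2 2 -7 -7
sub -> 0 -12 0 2 2 0
4   -> 0 -12 0 2 2 0 4
mul -> 0 -12 0 2 2 0
9   -> 0 -12 0 2 2 0 9
add -> 0 -12 0 2 2 9
add -> 0 -12 0 2 11
mul -> 0 -12 0 22
add -> 0 -12 22
mul -> 0 -264

[0, -264]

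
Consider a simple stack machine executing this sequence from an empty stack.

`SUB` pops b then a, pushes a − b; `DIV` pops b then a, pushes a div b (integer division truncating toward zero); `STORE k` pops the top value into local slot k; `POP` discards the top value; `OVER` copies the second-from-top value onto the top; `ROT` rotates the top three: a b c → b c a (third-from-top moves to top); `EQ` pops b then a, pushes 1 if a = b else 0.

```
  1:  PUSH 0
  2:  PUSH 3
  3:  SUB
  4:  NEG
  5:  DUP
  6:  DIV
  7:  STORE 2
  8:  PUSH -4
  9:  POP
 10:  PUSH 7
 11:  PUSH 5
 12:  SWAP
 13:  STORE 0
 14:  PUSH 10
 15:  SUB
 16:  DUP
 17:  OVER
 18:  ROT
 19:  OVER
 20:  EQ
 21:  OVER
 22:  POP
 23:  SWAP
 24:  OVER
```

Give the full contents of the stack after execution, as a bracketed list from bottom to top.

PUSH 0  -> 0
PUSH 3  -> 0 3
SUB     -> -3
NEG     -> 3
DUP     -> 3 3
DIV     -> 1
STORE 2 -> (empty)
PUSH -4 -> -4
POP     -> (empty)
PUSH 7  -> 7
PUSH 5  -> 7 5
SWAP    -> 5 7
STORE 0 -> 5
PUSH 10 -> 5 10
SUB     -> -5
DUP     -> -5 -5
OVER    -> -5 -5 -5
ROT     -> -5 -5 -5
OVER    -> -5 -5 -5 -5
EQ      -> -5 -5 1
OVER    -> -5 -5 1 -5
POP     -> -5 -5 1
SWAP    -> -5 1 -5
OVER    -> -5 1 -5 1

[-5, 1, -5, 1]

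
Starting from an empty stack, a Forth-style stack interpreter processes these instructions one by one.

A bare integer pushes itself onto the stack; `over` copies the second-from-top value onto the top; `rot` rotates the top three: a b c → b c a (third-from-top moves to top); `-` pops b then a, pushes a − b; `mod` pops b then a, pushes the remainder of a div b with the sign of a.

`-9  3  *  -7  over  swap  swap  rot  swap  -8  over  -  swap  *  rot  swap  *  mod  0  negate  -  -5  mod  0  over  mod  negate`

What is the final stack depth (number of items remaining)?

2

-9      -9
3       -9 3
*       -27
-7      -27 -7
over    -27 -7 -27
swap    -27 -27 -7
swap    -27 -7 -27
rot     -7 -27 -27
swap    -7 -27 -27
-8      -7 -27 -27 -8
over    -7 -27 -27 -8 -27
-       -7 -27 -27 19
swap    -7 -27 19 -27
*       -7 -27 -513
rot     -27 -513 -7
swap    -27 -7 -513
*       -27 3591
mod     -27
0       -27 0
negate  -27 0
-       -27
-5      -27 -5
mod     -2
0       -2 0
over    -2 0 -2
mod     -2 0
negate  -2 0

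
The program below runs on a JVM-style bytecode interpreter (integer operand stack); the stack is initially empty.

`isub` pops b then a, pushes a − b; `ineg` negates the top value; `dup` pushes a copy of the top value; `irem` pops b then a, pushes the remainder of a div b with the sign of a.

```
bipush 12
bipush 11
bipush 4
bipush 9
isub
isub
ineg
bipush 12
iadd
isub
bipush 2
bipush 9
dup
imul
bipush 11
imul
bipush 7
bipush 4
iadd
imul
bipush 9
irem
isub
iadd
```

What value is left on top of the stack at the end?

bipush 12 → 12
bipush 11 → 12 11
bipush 4  → 12 11 4
bipush 9  → 12 11 4 9
isub      → 12 11 -5
isub      → 12 16
ineg      → 12 -16
bipush 12 → 12 -16 12
iadd      → 12 -4
isub      → 16
bipush 2  → 16 2
bipush 9  → 16 2 9
dup       → 16 2 9 9
imul      → 16 2 81
bipush 11 → 16 2 81 11
imul      → 16 2 891
bipush 7  → 16 2 891 7
bipush 4  → 16 2 891 7 4
iadd      → 16 2 891 11
imul      → 16 2 9801
bipush 9  → 16 2 9801 9
irem      → 16 2 0
isub      → 16 2
iadd      → 18

18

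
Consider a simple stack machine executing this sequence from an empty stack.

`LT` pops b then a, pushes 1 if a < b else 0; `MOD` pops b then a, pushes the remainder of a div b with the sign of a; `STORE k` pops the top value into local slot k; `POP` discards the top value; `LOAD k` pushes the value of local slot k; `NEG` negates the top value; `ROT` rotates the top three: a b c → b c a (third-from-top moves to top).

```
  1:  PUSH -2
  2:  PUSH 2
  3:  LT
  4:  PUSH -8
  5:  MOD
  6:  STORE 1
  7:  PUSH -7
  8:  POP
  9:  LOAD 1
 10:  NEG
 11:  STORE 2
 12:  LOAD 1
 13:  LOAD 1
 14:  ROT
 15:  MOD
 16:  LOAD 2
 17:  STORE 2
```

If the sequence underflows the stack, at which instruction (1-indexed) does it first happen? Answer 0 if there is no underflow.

14

PUSH -2 : [-2]
PUSH 2  : [-2, 2]
LT      : [1]
PUSH -8 : [1, -8]
MOD     : [1]
STORE 1 : []
PUSH -7 : [-7]
POP     : []
LOAD 1  : [1]
NEG     : [-1]
STORE 2 : []
LOAD 1  : [1]
LOAD 1  : [1, 1]
ROT  — needs 3 operands, stack has 2 → underflow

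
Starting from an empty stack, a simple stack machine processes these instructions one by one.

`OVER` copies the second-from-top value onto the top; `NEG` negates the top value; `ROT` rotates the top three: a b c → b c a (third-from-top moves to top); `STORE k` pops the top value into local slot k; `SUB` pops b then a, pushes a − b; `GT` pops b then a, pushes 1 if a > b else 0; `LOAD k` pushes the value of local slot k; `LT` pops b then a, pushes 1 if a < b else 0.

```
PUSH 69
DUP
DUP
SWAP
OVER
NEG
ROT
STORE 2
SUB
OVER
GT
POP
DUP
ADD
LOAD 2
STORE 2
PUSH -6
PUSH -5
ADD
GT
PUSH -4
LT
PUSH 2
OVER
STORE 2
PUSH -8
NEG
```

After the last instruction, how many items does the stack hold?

PUSH 69 → [69]
DUP     → [69, 69]
DUP     → [69, 69, 69]
SWAP    → [69, 69, 69]
OVER    → [69, 69, 69, 69]
NEG     → [69, 69, 69, -69]
ROT     → [69, 69, -69, 69]
STORE 2 → [69, 69, -69]
SUB     → [69, 138]
OVER    → [69, 138, 69]
GT      → [69, 1]
POP     → [69]
DUP     → [69, 69]
ADD     → [138]
LOAD 2  → [138, 69]
STORE 2 → [138]
PUSH -6 → [138, -6]
PUSH -5 → [138, -6, -5]
ADD     → [138, -11]
GT      → [1]
PUSH -4 → [1, -4]
LT      → [0]
PUSH 2  → [0, 2]
OVER    → [0, 2, 0]
STORE 2 → [0, 2]
PUSH -8 → [0, 2, -8]
NEG     → [0, 2, 8]

3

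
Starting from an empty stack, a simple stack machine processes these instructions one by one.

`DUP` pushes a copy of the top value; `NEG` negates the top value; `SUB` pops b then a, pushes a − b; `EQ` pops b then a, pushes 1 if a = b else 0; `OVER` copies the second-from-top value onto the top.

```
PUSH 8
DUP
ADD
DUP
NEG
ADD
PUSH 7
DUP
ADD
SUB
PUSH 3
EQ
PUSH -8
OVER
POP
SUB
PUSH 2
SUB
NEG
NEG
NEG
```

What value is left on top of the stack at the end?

-6

PUSH 8  → [8]
DUP     → [8, 8]
ADD     → [16]
DUP     → [16, 16]
NEG     → [16, -16]
ADD     → [0]
PUSH 7  → [0, 7]
DUP     → [0, 7, 7]
ADD     → [0, 14]
SUB     → [-14]
PUSH 3  → [-14, 3]
EQ      → [0]
PUSH -8 → [0, -8]
OVER    → [0, -8, 0]
POP     → [0, -8]
SUB     → [8]
PUSH 2  → [8, 2]
SUB     → [6]
NEG     → [-6]
NEG     → [6]
NEG     → [-6]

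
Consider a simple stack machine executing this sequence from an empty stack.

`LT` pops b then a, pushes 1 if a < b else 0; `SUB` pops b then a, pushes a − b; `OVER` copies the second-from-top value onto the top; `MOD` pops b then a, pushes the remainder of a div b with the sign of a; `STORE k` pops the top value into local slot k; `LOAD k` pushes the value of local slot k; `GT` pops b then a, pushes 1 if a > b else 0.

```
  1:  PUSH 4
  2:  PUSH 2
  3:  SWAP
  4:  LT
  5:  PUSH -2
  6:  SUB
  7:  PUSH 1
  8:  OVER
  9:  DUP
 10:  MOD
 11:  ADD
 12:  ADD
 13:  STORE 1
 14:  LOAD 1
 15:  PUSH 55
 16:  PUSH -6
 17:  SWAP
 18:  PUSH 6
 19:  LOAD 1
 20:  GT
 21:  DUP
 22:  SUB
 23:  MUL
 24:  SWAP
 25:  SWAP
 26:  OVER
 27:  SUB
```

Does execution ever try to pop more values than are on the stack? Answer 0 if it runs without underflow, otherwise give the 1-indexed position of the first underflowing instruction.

PUSH 4   4
PUSH 2   4 2
SWAP     2 4
LT       1
PUSH -2  1 -2
SUB      3
PUSH 1   3 1
OVER     3 1 3
DUP      3 1 3 3
MOD      3 1 0
ADD      3 1
ADD      4
STORE 1  (empty)
LOAD 1   4
PUSH 55  4 55
PUSH -6  4 55 -6
SWAP     4 -6 55
PUSH 6   4 -6 55 6
LOAD 1   4 -6 55 6 4
GT       4 -6 55 1
DUP      4 -6 55 1 1
SUB      4 -6 55 0
MUL      4 -6 0
SWAP     4 0 -6
SWAP     4 -6 0
OVER     4 -6 0 -6
SUB      4 -6 6

0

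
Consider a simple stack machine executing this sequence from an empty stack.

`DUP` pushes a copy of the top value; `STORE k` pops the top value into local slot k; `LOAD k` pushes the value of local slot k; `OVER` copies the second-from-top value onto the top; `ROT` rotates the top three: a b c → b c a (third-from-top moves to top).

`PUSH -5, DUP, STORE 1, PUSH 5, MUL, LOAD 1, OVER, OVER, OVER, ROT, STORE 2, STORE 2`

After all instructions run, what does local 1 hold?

-5

PUSH -5  -5
DUP      -5 -5
STORE 1  -5
PUSH 5   -5 5
MUL      -25
LOAD 1   -25 -5
OVER     -25 -5 -25
OVER     -25 -5 -25 -5
OVER     -25 -5 -25 -5 -25
ROT      -25 -5 -5 -25 -25
STORE 2  -25 -5 -5 -25
STORE 2  -25 -5 -5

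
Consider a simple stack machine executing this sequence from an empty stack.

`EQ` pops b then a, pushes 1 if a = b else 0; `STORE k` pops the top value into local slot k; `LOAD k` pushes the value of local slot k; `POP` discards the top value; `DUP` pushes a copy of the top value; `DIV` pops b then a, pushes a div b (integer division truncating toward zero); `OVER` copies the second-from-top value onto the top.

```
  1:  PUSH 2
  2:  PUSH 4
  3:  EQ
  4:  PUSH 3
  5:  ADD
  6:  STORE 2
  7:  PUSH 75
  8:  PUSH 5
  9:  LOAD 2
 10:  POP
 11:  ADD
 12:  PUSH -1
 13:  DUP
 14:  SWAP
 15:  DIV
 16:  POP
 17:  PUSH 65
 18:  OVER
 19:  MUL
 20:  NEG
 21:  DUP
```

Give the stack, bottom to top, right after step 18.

PUSH 2  -> 2
PUSH 4  -> 2 4
EQ      -> 0
PUSH 3  -> 0 3
ADD     -> 3
STORE 2 -> (empty)
PUSH 75 -> 75
PUSH 5  -> 75 5
LOAD 2  -> 75 5 3
POP     -> 75 5
ADD     -> 80
PUSH -1 -> 80 -1
DUP     -> 80 -1 -1
SWAP    -> 80 -1 -1
DIV     -> 80 1
POP     -> 80
PUSH 65 -> 80 65
OVER    -> 80 65 80

[80, 65, 80]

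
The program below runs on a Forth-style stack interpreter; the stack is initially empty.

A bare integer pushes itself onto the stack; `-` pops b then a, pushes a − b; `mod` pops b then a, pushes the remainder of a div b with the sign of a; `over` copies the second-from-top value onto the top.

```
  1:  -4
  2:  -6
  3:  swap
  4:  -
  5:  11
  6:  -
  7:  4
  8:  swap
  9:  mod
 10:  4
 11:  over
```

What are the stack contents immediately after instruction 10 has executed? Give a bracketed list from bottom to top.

-4   : [-4]
-6   : [-4, -6]
swap : [-6, -4]
-    : [-2]
11   : [-2, 11]
-    : [-13]
4    : [-13, 4]
swap : [4, -13]
mod  : [4]
4    : [4, 4]

[4, 4]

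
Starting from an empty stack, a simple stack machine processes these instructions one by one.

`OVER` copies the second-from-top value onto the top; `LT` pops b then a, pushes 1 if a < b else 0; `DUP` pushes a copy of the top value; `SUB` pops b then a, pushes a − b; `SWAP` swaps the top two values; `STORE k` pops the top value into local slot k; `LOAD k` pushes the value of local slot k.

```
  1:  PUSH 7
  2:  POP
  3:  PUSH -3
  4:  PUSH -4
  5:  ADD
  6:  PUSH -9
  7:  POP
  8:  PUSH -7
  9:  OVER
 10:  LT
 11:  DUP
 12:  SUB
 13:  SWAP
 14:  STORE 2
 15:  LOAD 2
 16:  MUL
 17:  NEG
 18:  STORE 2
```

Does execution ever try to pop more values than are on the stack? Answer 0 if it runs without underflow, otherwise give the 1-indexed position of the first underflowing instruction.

PUSH 7  : 7
POP     : (empty)
PUSH -3 : -3
PUSH -4 : -3 -4
ADD     : -7
PUSH -9 : -7 -9
POP     : -7
PUSH -7 : -7 -7
OVER    : -7 -7 -7
LT      : -7 0
DUP     : -7 0 0
SUB     : -7 0
SWAP    : 0 -7
STORE 2 : 0
LOAD 2  : 0 -7
MUL     : 0
NEG     : 0
STORE 2 : (empty)

0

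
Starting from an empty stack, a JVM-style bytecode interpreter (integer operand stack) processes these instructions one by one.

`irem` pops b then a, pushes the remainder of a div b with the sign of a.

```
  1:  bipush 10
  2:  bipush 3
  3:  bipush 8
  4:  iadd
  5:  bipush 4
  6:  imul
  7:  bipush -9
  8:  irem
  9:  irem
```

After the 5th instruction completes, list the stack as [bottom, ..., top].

bipush 10 -> 10
bipush 3  -> 10 3
bipush 8  -> 10 3 8
iadd      -> 10 11
bipush 4  -> 10 11 4

[10, 11, 4]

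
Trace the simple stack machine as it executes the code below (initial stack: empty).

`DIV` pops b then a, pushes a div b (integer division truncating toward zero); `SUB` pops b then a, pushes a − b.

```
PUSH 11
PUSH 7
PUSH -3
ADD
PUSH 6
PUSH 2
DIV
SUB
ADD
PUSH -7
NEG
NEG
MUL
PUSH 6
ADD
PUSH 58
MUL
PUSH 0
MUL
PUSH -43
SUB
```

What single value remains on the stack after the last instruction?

PUSH 11  → 11
PUSH 7   → 11 7
PUSH -3  → 11 7 -3
ADD      → 11 4
PUSH 6   → 11 4 6
PUSH 2   → 11 4 6 2
DIV      → 11 4 3
SUB      → 11 1
ADD      → 12
PUSH -7  → 12 -7
NEG      → 12 7
NEG      → 12 -7
MUL      → -84
PUSH 6   → -84 6
ADD      → -78
PUSH 58  → -78 58
MUL      → -4524
PUSH 0   → -4524 0
MUL      → 0
PUSH -43 → 0 -43
SUB      → 43

43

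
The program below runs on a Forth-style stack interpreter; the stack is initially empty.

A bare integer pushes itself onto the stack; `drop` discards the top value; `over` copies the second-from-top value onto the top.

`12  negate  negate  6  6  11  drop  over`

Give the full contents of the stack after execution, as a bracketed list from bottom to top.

[12, 6, 6, 6]

12      [12]
negate  [-12]
negate  [12]
6       [12, 6]
6       [12, 6, 6]
11      [12, 6, 6, 11]
drop    [12, 6, 6]
over    [12, 6, 6, 6]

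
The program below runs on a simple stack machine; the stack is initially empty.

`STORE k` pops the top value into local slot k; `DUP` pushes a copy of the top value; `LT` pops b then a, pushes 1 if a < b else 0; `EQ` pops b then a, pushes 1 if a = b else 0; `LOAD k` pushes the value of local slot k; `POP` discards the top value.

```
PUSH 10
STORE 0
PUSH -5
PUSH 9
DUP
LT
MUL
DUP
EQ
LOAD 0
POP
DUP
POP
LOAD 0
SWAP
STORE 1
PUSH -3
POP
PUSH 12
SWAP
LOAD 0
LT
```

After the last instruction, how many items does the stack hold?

PUSH 10 : 10
STORE 0 : (empty)
PUSH -5 : -5
PUSH 9  : -5 9
DUP     : -5 9 9
LT      : -5 0
MUL     : 0
DUP     : 0 0
EQ      : 1
LOAD 0  : 1 10
POP     : 1
DUP     : 1 1
POP     : 1
LOAD 0  : 1 10
SWAP    : 10 1
STORE 1 : 10
PUSH -3 : 10 -3
POP     : 10
PUSH 12 : 10 12
SWAP    : 12 10
LOAD 0  : 12 10 10
LT      : 12 0

2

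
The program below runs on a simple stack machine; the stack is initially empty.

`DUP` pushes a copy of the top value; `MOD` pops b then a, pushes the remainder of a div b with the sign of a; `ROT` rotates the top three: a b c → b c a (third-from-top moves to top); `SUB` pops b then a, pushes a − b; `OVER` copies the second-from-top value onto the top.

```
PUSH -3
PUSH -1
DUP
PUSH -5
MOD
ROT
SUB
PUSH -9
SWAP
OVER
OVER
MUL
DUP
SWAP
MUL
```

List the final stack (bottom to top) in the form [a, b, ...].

PUSH -3  -3
PUSH -1  -3 -1
DUP      -3 -1 -1
PUSH -5  -3 -1 -1 -5
MOD      -3 -1 -1
ROT      -1 -1 -3
SUB      -1 2
PUSH -9  -1 2 -9
SWAP     -1 -9 2
OVER     -1 -9 2 -9
OVER     -1 -9 2 -9 2
MUL      -1 -9 2 -18
DUP      -1 -9 2 -18 -18
SWAP     -1 -9 2 -18 -18
MUL      -1 -9 2 324

[-1, -9, 2, 324]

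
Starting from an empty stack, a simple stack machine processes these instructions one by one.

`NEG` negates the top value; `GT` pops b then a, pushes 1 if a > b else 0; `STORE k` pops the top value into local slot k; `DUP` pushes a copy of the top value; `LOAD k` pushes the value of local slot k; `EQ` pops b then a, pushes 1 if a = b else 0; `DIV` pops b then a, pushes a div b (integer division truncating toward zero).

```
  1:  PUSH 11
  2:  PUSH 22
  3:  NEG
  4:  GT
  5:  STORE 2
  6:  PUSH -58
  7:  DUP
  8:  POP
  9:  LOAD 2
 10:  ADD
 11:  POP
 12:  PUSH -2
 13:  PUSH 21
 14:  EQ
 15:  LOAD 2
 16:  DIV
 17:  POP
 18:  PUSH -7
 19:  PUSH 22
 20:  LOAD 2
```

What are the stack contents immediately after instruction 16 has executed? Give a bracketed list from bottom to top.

PUSH 11  : [11]
PUSH 22  : [11, 22]
NEG      : [11, -22]
GT       : [1]
STORE 2  : []
PUSH -58 : [-58]
DUP      : [-58, -58]
POP      : [-58]
LOAD 2   : [-58, 1]
ADD      : [-57]
POP      : []
PUSH -2  : [-2]
PUSH 21  : [-2, 21]
EQ       : [0]
LOAD 2   : [0, 1]
DIV      : [0]

[0]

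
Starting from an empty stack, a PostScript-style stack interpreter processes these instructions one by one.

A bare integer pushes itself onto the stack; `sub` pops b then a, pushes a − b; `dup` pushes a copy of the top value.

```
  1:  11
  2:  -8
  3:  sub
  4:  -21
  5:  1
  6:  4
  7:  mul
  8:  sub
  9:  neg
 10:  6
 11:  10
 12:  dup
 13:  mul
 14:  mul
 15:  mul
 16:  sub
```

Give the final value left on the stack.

11  → 11
-8  → 11 -8
sub → 19
-21 → 19 -21
1   → 19 -21 1
4   → 19 -21 1 4
mul → 19 -21 4
sub → 19 -25
neg → 19 25
6   → 19 25 6
10  → 19 25 6 10
dup → 19 25 6 10 10
mul → 19 25 6 100
mul → 19 25 600
mul → 19 15000
sub → -14981

-14981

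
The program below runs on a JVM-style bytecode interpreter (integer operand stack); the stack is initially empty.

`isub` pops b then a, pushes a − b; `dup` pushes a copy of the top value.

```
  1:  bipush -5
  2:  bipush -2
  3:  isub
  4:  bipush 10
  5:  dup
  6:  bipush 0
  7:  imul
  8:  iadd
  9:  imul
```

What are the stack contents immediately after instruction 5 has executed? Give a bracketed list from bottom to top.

bipush -5 -> [-5]
bipush -2 -> [-5, -2]
isub      -> [-3]
bipush 10 -> [-3, 10]
dup       -> [-3, 10, 10]

[-3, 10, 10]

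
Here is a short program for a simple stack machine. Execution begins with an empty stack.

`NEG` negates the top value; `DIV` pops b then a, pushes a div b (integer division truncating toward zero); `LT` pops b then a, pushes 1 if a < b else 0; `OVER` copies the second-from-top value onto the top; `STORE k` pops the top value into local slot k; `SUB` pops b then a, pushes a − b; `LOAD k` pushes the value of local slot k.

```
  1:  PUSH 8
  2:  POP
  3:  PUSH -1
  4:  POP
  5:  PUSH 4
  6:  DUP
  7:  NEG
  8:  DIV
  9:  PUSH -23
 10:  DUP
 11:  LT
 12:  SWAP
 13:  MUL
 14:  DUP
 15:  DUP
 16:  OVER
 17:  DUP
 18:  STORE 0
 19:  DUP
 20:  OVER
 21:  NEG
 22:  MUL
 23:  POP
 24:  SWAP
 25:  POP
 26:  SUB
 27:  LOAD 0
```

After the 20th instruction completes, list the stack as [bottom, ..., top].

[0, 0, 0, 0, 0, 0]

PUSH 8    [8]
POP       []
PUSH -1   [-1]
POP       []
PUSH 4    [4]
DUP       [4, 4]
NEG       [4, -4]
DIV       [-1]
PUSH -23  [-1, -23]
DUP       [-1, -23, -23]
LT        [-1, 0]
SWAP      [0, -1]
MUL       [0]
DUP       [0, 0]
DUP       [0, 0, 0]
OVER      [0, 0, 0, 0]
DUP       [0, 0, 0, 0, 0]
STORE 0   [0, 0, 0, 0]
DUP       [0, 0, 0, 0, 0]
OVER      [0, 0, 0, 0, 0, 0]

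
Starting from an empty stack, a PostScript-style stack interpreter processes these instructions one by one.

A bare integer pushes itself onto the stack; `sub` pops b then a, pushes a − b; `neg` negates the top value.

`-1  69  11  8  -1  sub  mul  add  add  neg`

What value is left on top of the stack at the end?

-1  : [-1]
69  : [-1, 69]
11  : [-1, 69, 11]
8   : [-1, 69, 11, 8]
-1  : [-1, 69, 11, 8, -1]
sub : [-1, 69, 11, 9]
mul : [-1, 69, 99]
add : [-1, 168]
add : [167]
neg : [-167]

-167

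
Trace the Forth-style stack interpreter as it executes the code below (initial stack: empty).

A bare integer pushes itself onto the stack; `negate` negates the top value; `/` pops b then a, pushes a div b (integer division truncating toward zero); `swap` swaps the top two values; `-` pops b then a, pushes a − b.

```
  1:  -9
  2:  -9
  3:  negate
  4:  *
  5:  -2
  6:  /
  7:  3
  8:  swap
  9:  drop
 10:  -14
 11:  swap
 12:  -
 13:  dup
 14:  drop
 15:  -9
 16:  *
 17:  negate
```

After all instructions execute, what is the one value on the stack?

-9     : -9
-9     : -9 -9
negate : -9 9
*      : -81
-2     : -81 -2
/      : 40
3      : 40 3
swap   : 3 40
drop   : 3
-14    : 3 -14
swap   : -14 3
-      : -17
dup    : -17 -17
drop   : -17
-9     : -17 -9
*      : 153
negate : -153

-153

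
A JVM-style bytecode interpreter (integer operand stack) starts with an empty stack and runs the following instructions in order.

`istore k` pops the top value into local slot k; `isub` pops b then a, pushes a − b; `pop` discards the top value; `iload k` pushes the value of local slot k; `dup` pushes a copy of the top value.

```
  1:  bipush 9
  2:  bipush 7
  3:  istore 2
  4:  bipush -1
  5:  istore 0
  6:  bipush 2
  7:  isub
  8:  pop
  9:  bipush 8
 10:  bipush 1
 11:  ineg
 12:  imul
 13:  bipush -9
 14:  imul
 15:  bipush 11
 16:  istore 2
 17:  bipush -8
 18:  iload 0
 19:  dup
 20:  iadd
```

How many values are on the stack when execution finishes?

3

bipush 9  → 9
bipush 7  → 9 7
istore 2  → 9
bipush -1 → 9 -1
istore 0  → 9
bipush 2  → 9 2
isub      → 7
pop       → (empty)
bipush 8  → 8
bipush 1  → 8 1
ineg      → 8 -1
imul      → -8
bipush -9 → -8 -9
imul      → 72
bipush 11 → 72 11
istore 2  → 72
bipush -8 → 72 -8
iload 0   → 72 -8 -1
dup       → 72 -8 -1 -1
iadd      → 72 -8 -2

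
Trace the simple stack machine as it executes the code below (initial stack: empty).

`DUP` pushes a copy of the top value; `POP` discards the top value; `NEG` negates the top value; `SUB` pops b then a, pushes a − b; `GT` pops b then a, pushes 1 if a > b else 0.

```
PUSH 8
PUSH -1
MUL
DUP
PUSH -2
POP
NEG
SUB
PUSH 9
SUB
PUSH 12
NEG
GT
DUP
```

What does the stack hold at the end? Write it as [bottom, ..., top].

[0, 0]

PUSH 8  → 8
PUSH -1 → 8 -1
MUL     → -8
DUP     → -8 -8
PUSH -2 → -8 -8 -2
POP     → -8 -8
NEG     → -8 8
SUB     → -16
PUSH 9  → -16 9
SUB     → -25
PUSH 12 → -25 12
NEG     → -25 -12
GT      → 0
DUP     → 0 0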